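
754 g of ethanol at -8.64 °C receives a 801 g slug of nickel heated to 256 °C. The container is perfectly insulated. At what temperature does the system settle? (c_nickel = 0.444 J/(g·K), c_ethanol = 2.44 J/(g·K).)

T_f ≈ 34.2 °C

Let T be the final temperature. ΣQ_i = 0:
801·0.444·(T − 256) + 754·2.44·(T − (-8.64)) = 0
2195.4 T = 75149
T ≈ 34.23 °C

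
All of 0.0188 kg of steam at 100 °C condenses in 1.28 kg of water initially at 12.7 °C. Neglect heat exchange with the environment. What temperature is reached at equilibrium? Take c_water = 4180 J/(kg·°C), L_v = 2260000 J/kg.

T_f ≈ 21.8 °C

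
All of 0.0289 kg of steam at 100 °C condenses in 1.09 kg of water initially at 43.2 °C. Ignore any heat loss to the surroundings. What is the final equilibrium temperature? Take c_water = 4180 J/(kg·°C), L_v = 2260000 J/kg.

T_f ≈ 58.6 °C

Setting the total heat transfer to zero:
latent heat released on condensation: 0.0289×2260000 = 65314
  condensed water 100 °C→T: 120.8(T − 100)
  original water: 4556.2(T − 43.2)
4677 T = 65314 + 12080 + 196828 = 274222
T ≈ 58.63 °C — below 100 °C, confirming all the steam condensed.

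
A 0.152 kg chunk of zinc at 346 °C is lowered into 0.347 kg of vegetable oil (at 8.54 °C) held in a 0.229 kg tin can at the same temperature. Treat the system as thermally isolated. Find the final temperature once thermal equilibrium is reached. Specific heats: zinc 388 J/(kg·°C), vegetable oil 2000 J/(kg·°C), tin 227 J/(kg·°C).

T_f ≈ 33.3 °C

Conservation of energy gives ΣQ = 0:
0.152·388·(T − 346) + 0.347·2000·(T − 8.54) + 0.229·227·(T − 8.54) = 0
804.96 T = 26776
T = 26776/804.96 ≈ 33.26 °C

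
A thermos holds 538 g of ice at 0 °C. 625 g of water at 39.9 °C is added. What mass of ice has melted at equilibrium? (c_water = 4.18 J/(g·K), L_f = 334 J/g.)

m_melted ≈ 312 g

Heat available from the water dropping to 0 °C: 625·4.18·39.9 = 104239 J.
Fully melting the ice requires m_ice L_f = 538·334 = 179692 J.
That's not enough to melt it all — equilibrium is at 0 °C with ice remaining.
m_melted·334 = 104239  ⇒  m_melted ≈ 312.1 g.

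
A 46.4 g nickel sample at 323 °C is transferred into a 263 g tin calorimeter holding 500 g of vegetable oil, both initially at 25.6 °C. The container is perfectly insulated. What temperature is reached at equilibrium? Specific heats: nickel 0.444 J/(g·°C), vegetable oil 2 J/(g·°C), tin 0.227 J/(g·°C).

T_f ≈ 31.3 °C

T_f is the heat-capacity-weighted average of the initial temperatures:
T_f = (20.6×323 + 1000×25.6 + 59.7×25.6) / (20.6 + 1000 + 59.7)
    = 33783 / 1080.3 ≈ 31.27 °C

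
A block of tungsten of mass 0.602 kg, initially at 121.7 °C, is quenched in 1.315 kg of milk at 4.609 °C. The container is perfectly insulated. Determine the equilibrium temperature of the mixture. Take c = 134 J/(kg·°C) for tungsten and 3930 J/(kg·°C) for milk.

T_f ≈ 6.4 °C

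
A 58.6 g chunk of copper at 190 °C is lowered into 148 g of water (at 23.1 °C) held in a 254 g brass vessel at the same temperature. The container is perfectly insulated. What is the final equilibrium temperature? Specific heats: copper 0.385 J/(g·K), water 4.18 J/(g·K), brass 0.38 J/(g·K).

T_f ≈ 28.2 °C

Heat gained plus heat lost sum to zero:
58.6*0.385*(T − 190) + 148*4.18*(T − 23.1) + 254*0.38*(T − 23.1) = 0
22.56(T − 190) + 618.64(T − 23.1) + 96.52(T − 23.1) = 0
737.72 T = 20807
T ≈ 28.20 °C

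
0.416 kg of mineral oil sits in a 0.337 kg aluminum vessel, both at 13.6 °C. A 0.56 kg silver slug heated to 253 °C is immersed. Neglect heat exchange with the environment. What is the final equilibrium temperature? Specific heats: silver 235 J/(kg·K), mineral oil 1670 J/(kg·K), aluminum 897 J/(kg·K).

T_f ≈ 41.5 °C

T_f is the heat-capacity-weighted average of the initial temperatures:
T_f = (131.6·253 + 694.72·13.6 + 302.29·13.6) / (131.6 + 694.72 + 302.29)
    = 46854 / 1128.6 ≈ 41.51 °C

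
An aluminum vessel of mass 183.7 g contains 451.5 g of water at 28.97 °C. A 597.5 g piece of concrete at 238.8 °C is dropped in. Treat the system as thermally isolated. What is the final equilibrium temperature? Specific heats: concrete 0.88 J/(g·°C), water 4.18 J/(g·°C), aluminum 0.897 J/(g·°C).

T_f ≈ 71.8 °C

Taking heat into each body as positive, Σ m c ΔT = 0:
597.5*0.88*(T − 238.8) + 451.5*4.18*(T − 28.97) + 183.7*0.897*(T − 28.97) = 0
525.8(T − 238.8) + 1887.3(T − 28.97) + 164.78(T − 28.97) = 0
(525.8 + 1887.3 + 164.78) T = 525.8*238.8 + 1887.3*28.97 + 164.78*28.97
T = 185009/2577.8 ≈ 71.77 °C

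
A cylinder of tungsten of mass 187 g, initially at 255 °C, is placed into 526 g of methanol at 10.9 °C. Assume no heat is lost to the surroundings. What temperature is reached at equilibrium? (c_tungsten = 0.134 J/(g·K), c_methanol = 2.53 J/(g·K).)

T_f ≈ 15.4 °C

Conservation of energy gives ΣQ = 0:
187*0.134*(T − 255) + 526*2.53*(T − 10.9) = 0
(25.06 + 1330.8) T = 25.06*255 + 1330.8*10.9
T = 20895/1355.8 ≈ 15.41 °C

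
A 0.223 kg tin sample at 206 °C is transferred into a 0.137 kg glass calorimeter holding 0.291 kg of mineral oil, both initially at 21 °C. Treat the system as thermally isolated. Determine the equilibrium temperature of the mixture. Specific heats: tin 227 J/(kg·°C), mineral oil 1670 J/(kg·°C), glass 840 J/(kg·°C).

T_f ≈ 35.4 °C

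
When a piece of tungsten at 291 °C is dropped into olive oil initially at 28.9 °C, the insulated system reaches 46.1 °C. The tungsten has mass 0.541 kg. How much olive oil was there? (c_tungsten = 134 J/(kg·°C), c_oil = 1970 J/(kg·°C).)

Conservation of energy gives ΣQ = 0:
0.541×134×(46.1 − 291) + m×1970×(46.1 − 28.9) = 0
33884 m = 17754
m = 17754/33884 ≈ 0.524 kg

m ≈ 0.524 kg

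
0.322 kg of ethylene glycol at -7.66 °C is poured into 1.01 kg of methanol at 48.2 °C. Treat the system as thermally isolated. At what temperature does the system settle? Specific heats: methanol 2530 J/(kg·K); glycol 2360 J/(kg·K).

Taking heat into each body as positive, Σ m c ΔT = 0:
1.01*2530*(T − 48.2) + 0.322*2360*(T − (-7.66)) = 0
2555.3(T − 48.2) + 759.92(T − (-7.66)) = 0
3315.2 T = 117344
T = 117344/3315.2 ≈ 35.40 °C

T_f ≈ 35.4 °C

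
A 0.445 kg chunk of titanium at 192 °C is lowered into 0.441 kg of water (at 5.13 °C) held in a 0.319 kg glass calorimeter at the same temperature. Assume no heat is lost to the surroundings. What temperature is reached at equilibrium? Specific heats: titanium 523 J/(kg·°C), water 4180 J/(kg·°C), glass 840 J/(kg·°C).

T_f ≈ 23.7 °C

Let T be the final temperature. ΣQ_i = 0:
0.445*523*(T − 192) + 0.441*4180*(T − 5.13) + 0.319*840*(T − 5.13) = 0
232.74(T − 192) + 1843.4(T − 5.13) + 267.96(T − 5.13) = 0
(232.74 + 1843.4 + 267.96) T = 232.74*192 + 1843.4*5.13 + 267.96*5.13
T = 55516/2344.1 ≈ 23.68 °C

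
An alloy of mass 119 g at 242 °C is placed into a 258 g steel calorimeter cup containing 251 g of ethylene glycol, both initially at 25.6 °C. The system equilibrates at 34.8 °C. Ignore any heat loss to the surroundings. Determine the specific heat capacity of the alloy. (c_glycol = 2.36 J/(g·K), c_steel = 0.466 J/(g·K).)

c ≈ 0.266 J/(g·K)

Heat gained plus heat lost sum to zero:
119·c·(34.8 − 242) + 251·2.36·(34.8 − 25.6) + 258·0.466·(34.8 − 25.6) = 0
-24657 c = -6555.8
c = -6555.8/-24657 ≈ 0.2659 J/(g·K)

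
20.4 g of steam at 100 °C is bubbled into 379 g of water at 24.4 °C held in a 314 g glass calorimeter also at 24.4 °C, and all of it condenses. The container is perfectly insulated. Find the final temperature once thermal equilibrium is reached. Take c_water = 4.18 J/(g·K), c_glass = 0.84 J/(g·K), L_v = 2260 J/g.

T_f ≈ 51.6 °C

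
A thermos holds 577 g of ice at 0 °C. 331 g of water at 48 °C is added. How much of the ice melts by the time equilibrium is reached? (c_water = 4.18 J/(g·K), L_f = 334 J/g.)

Cooling the water to 0 °C releases 331·4.18·48 = 66412 J.
To melt every bit of ice: 577·334 = 192718 J.
66412 J < 192718 J, so only part of the ice melts and the system sits at 0 °C.
m_melted·334 = 66412  ⇒  m_melted ≈ 198.8 g.

m_melted ≈ 199 g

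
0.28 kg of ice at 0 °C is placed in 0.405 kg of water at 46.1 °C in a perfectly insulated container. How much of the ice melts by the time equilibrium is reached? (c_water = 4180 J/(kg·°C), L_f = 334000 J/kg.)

Cooling the water to 0 °C releases 0.405·4180·46.1 = 78043 J.
Fully melting the ice requires m_ice L_f = 0.28·334000 = 93520 J.
78043 J < 93520 J, so only part of the ice melts and the system sits at 0 °C.
m_melt = 78043 / L_f = 0.2337 kg.

m_melted ≈ 0.234 kg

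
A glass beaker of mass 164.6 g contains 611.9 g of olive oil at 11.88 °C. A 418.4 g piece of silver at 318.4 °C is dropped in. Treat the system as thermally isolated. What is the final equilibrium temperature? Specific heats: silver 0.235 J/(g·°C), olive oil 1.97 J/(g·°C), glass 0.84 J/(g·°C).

T_f ≈ 32.8 °C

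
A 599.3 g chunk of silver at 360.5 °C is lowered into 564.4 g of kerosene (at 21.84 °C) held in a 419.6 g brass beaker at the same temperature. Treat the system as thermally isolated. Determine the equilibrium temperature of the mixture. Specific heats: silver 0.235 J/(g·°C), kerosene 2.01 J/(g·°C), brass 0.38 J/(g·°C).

T_f ≈ 55.1 °C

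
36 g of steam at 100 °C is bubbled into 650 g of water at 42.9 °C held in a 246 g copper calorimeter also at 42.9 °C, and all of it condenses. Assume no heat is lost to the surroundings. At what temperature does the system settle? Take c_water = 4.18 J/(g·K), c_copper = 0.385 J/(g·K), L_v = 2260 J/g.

T_f ≈ 73.3 °C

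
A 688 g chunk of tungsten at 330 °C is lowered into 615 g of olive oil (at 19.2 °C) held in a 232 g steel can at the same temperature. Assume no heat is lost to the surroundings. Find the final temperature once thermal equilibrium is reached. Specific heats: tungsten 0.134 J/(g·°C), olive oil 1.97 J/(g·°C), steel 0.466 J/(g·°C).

Conservation of energy gives ΣQ = 0:
688×0.134×(T − 330) + 615×1.97×(T − 19.2) + 232×0.466×(T − 19.2) = 0
1411.9 T = 55761
T = 55761/1411.9 ≈ 39.49 °C

T_f ≈ 39.5 °C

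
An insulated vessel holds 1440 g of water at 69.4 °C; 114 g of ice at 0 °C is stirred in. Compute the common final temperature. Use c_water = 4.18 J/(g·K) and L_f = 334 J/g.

Heat gained plus heat lost sum to zero:
latent heat to melt: 114×334 = 38076; meltwater 0→T: 114×4.18×T = 476.52 T; water cools: 1440×4.18×(T − 69.4) = 6019.2(T − 69.4)
6495.7 T = 417732 − 38076 = 379656
T ≈ 58.45 °C. Since T > 0 °C, the all-ice-melts assumption holds.

T_f ≈ 58.4 °C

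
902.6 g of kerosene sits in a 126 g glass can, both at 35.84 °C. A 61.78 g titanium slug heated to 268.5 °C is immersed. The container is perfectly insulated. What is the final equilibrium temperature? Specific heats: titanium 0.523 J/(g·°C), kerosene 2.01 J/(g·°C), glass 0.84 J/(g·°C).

Energy conservation, ΣQ = 0:
61.78*0.523*(T − 268.5) + 902.6*2.01*(T − 35.84) + 126*0.84*(T − 35.84) = 0
32.31(T − 268.5) + 1814.2(T − 35.84) + 105.84(T − 35.84) = 0
(32.31 + 1814.2 + 105.84) T = 32.31*268.5 + 1814.2*35.84 + 105.84*35.84
T = 77491 / 1952.4 = 39.7 °C

T_f ≈ 39.7 °C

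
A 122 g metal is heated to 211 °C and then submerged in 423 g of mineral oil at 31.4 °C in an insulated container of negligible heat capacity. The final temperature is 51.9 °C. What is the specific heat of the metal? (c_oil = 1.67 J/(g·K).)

m_s c (T_s − T_f) = m_oil c_oil (T_f − T_0):
122×c×(211 − 51.9) = 423×1.67×(51.9 − 31.4)
19410 c = 14481  ⇒  c ≈ 0.7461 J/(g·K)

c ≈ 0.746 J/(g·K)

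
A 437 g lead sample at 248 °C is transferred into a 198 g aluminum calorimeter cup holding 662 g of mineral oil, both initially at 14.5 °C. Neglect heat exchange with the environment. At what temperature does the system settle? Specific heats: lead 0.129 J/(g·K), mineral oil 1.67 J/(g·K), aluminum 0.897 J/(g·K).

Let T be the final temperature. ΣQ_i = 0:
437×0.129×(T − 248) + 662×1.67×(T − 14.5) + 198×0.897×(T − 14.5) = 0
(56.37 + 1105.5 + 177.61) T = 56.37×248 + 1105.5×14.5 + 177.61×14.5
T ≈ 24.33 °C

T_f ≈ 24.3 °C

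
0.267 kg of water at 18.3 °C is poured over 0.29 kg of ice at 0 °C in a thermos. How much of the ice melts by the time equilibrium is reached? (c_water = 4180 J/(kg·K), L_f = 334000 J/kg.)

m_melted ≈ 0.0611 kg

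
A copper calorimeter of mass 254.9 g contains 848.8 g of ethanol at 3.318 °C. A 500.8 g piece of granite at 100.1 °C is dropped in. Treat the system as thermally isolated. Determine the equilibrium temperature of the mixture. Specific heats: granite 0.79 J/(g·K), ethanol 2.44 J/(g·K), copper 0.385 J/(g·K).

T_f ≈ 18.2 °C

Setting the total heat transfer to zero:
500.8*0.79*(T − 100.1) + 848.8*2.44*(T − 3.318) + 254.9*0.385*(T − 3.318) = 0
(395.63 + 2071.1 + 98.14) T = 395.63*100.1 + 2071.1*3.318 + 98.14*3.318
T = 46800/2564.8 ≈ 18.25 °C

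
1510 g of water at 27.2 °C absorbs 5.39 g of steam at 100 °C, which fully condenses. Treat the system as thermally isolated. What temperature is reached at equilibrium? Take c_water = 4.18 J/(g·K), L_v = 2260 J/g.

T_f ≈ 29.4 °C

Net heat exchanged in the isolated system is zero:
condense steam: −5.39×2260 = −12181
  condensed water 100 °C→T: 22.53(T − 100)
  original water: 6311.8(T − 27.2)
6334.3 T = 12181 + 2253 + 171681 = 186115
T ≈ 29.38 °C (< 100 °C, so full condensation is consistent).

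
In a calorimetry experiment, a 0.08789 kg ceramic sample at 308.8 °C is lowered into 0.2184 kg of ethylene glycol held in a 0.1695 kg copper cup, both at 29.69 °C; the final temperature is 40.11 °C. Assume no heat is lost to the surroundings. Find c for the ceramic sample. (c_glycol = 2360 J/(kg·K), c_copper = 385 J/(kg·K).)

c ≈ 256 J/(kg·K)

Let T be the final temperature. ΣQ_i = 0:
0.08789×c×(40.11 − 308.8) + 0.2184×2360×(40.11 − 29.69) + 0.1695×385×(40.11 − 29.69) = 0
-23.62 c = -6050.7
c = -6050.7/-23.62 ≈ 256.2 J/(kg·K)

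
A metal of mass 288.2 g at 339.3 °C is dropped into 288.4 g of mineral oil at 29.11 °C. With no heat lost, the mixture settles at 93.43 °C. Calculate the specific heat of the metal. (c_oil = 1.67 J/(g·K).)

c ≈ 0.437 J/(g·K)

Heat gained plus heat lost sum to zero:
288.2·c·(93.43 − 339.3) + 288.4·1.67·(93.43 − 29.11) = 0
-70860 c = -30978
c = -30978/-70860 ≈ 0.4372 J/(g·K)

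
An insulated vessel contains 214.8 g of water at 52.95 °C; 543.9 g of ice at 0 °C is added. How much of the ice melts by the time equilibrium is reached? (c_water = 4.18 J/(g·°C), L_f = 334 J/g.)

Heat available from the water dropping to 0 °C: 214.8×4.18×52.95 = 47542 J.
To melt every bit of ice: 543.9×334 = 181663 J.
That's not enough to melt it all — equilibrium is at 0 °C with ice remaining.
m_melt = 47542 / L_f = 142.3 g.

m_melted ≈ 142 g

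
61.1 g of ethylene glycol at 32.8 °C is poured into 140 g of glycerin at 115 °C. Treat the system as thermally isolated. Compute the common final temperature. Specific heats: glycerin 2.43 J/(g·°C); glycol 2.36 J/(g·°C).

Setting the total heat transfer to zero:
140×2.43×(T − 115) + 61.1×2.36×(T − 32.8) = 0
(340.2 + 144.2) T = 340.2×115 + 144.2×32.8
T = 43853 / 484.4 = 90.5 °C

T_f ≈ 90.5 °C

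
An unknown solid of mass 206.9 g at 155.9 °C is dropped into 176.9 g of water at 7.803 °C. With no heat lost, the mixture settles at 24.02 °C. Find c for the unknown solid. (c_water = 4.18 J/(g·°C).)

Let T be the final temperature. ΣQ_i = 0:
206.9·c·(24.02 − 155.9) + 176.9·4.18·(24.02 − 7.803) = 0
-27286 c = -11992
c = -11992/-27286 ≈ 0.4395 J/(g·°C)

c ≈ 0.439 J/(g·°C)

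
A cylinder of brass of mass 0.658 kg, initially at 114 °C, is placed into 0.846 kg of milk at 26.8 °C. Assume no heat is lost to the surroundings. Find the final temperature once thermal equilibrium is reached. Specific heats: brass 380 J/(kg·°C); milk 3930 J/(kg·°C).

T_f is the heat-capacity-weighted average of the initial temperatures:
T_f = (250.04×114 + 3324.8×26.8) / (250.04 + 3324.8)
    = 117609 / 3574.8 ≈ 32.90 °C

T_f ≈ 32.9 °C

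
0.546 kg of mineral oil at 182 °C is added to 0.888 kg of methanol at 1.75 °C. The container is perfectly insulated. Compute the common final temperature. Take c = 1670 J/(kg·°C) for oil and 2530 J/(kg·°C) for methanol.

T_f = Σ m_i c_i T_i / Σ m_i c_i:
T_f = (911.82·182 + 2246.6·1.75) / (911.82 + 2246.6)
    = 169883 / 3158.5 ≈ 53.79 °C

T_f ≈ 53.8 °C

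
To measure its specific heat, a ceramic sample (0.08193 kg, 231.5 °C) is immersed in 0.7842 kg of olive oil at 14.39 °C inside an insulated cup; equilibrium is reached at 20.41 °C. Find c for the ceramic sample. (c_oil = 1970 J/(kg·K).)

Energy conservation, ΣQ = 0:
0.08193·c·(20.41 − 231.5) + 0.7842·1970·(20.41 − 14.39) = 0
-17.29 c = -9300.1
c = -9300.1/-17.29 ≈ 537.7 J/(kg·K)

c ≈ 538 J/(kg·K)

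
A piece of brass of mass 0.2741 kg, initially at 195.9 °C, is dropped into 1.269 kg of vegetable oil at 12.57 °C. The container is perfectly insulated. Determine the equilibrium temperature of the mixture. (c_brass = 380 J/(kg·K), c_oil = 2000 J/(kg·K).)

T_f ≈ 19.8 °C

Taking heat into each body as positive, Σ m c ΔT = 0:
0.2741*380*(T − 195.9) + 1.269*2000*(T − 12.57) = 0
104.16(T − 195.9) + 2538(T − 12.57) = 0
(104.16 + 2538) T = 104.16*195.9 + 2538*12.57
T ≈ 19.80 °C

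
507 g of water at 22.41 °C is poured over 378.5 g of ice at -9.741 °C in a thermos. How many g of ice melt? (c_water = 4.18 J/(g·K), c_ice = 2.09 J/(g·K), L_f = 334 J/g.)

Water can give up m c ΔT = 507·4.18·22.41 = 47493 J before reaching 0 °C.
Warming the ice to 0 °C takes 378.5·2.09·9.741 = 7705.8 J, leaving 39787 J for melting.
Fully melting the ice requires m_ice L_f = 378.5·334 = 126419 J.
Since 39787 < 126419 J, not all the ice melts; equilibrium is at 0 °C.
m_melt = 39787 / L_f = 119.1 g.

m_melted ≈ 119 g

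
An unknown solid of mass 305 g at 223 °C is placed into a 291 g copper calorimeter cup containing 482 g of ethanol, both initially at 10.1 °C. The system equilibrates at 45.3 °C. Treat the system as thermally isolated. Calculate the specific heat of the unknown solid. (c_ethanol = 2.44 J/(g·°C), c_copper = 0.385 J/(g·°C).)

c ≈ 0.837 J/(g·°C)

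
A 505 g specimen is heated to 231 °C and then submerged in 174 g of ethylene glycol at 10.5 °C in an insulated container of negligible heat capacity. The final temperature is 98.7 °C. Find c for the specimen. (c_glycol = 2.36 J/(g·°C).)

Let T be the final temperature. ΣQ_i = 0:
505·c·(98.7 − 231) + 174·2.36·(98.7 − 10.5) = 0
-66812 c = -36218
c = -36218/-66812 ≈ 0.5421 J/(g·°C)

c ≈ 0.542 J/(g·°C)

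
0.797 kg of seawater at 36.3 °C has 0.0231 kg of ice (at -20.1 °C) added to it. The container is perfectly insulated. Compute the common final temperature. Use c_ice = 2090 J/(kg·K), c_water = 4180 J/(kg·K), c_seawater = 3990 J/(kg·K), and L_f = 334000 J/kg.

T_f ≈ 32.6 °C

Net heat exchanged in the isolated system is zero:
ice -20.1→0 °C: 0.0231×2090×20.1 = 970.41; fusion: m_ice L_f = 0.0231×334000 = 7715.4; meltwater 0→T: 0.0231×4180×T = 96.56 T; seawater: 3180(T − 36.3)
3276.6 T = 115435 − 8685.8 = 106749
T ≈ 32.58 °C (positive, so assuming full melt was valid).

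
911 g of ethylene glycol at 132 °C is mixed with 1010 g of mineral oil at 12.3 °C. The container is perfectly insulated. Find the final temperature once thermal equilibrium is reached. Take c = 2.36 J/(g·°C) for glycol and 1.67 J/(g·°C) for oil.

T_f ≈ 79.4 °C

Heat lost by the glycol equals heat gained by the oil:
911*2.36*(132 − T) = 1010*1.67*(T − 12.3)
2150(132 − T) = 1686.7(T − 12.3)
3836.7 T = 304541  ⇒  T ≈ 79.38 °C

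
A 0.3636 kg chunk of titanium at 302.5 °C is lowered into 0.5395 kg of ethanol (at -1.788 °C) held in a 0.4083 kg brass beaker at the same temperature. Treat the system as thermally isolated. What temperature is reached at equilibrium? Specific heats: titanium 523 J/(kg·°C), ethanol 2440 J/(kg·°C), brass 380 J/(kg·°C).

T_f ≈ 33.0 °C

With ΣQ=0 the equilibrium temperature is the m·c-weighted mean:
T_f = (190.16*302.5 + 1316.4*(-1.788) + 155.15*(-1.788)) / (190.16 + 1316.4 + 155.15)
    = 54893 / 1661.7 ≈ 33.03 °C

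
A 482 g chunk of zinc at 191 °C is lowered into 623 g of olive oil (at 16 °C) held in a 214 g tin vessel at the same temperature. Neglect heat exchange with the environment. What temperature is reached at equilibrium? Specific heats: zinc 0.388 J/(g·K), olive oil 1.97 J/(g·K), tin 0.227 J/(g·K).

T_f ≈ 38.4 °C

Setting the total heat transfer to zero:
482·0.388·(T − 191) + 623·1.97·(T − 16) + 214·0.227·(T − 16) = 0
187.02(T − 191) + 1227.3(T − 16) + 48.58(T − 16) = 0
1462.9 T = 56134
T = 56134 / 1462.9 = 38.4 °C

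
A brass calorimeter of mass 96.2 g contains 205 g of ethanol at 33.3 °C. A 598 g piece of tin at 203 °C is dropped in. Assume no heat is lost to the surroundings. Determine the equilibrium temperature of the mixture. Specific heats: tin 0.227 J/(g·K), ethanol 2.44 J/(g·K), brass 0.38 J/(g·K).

T_f = Σ m_i c_i T_i / Σ m_i c_i:
T_f = (135.75×203 + 500.2×33.3 + 36.56×33.3) / (135.75 + 500.2 + 36.56)
    = 45430 / 672.5 ≈ 67.55 °C

T_f ≈ 67.6 °C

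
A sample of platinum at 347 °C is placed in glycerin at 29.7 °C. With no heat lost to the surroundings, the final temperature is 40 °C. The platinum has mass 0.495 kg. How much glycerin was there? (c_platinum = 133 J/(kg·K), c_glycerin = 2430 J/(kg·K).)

Setting the total heat transfer to zero:
0.495·133·(40 − 347) + m·2430·(40 − 29.7) = 0
25029 m = 20211
m = 20211/25029 ≈ 0.8075 kg

m ≈ 0.808 kg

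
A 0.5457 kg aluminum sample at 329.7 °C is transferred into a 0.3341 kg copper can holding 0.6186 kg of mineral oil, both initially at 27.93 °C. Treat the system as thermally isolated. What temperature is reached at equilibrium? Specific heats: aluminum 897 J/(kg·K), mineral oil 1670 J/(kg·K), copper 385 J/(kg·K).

Conservation of energy gives ΣQ = 0:
0.5457*897*(T − 329.7) + 0.6186*1670*(T − 27.93) + 0.3341*385*(T − 27.93) = 0
(489.49 + 1033.1 + 128.63) T = 489.49*329.7 + 1033.1*27.93 + 128.63*27.93
T = 193832/1651.2 ≈ 117.39 °C

T_f ≈ 117.4 °C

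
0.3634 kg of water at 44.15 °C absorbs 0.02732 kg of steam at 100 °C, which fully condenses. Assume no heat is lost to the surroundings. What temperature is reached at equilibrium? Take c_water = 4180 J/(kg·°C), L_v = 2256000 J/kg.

Energy conservation, ΣQ = 0:
condense steam: −0.02732×2256000 = −61634
  condensate cools 100→T: 0.02732×4180×(T − 100) = 114.2(T − 100)
  water warms: 0.3634×4180×(T − 44.15) = 1519(T − 44.15)
1633.2 T = 61634 + 11420 + 67064 = 140118
T ≈ 85.79 °C (< 100 °C, so full condensation is consistent).

T_f ≈ 85.8 °C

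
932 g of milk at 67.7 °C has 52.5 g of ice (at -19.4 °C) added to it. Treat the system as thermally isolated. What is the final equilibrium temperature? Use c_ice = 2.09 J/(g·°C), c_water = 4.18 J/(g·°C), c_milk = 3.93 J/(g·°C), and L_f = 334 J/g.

Energy conservation, ΣQ = 0:
warm ice to 0 °C: 52.5×2.09×(0 − (-19.4)) = 2128.7
  latent heat to melt: 52.5×334 = 17535
  warm the meltwater: 219.45 T
  milk: 3662.8(T − 67.7)
3882.2 T = 247969 − 19664 = 228305
T ≈ 58.81 °C. Since T > 0 °C, the all-ice-melts assumption holds.

T_f ≈ 58.8 °C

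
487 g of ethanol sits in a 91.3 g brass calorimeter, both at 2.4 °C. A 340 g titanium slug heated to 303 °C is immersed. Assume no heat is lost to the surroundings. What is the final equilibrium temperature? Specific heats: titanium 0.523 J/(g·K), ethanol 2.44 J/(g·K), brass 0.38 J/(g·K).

T_f ≈ 40.6 °C

Heat gained plus heat lost sum to zero:
340*0.523*(T − 303) + 487*2.44*(T − 2.4) + 91.3*0.38*(T − 2.4) = 0
(177.82 + 1188.3 + 34.69) T = 177.82*303 + 1188.3*2.4 + 34.69*2.4
T ≈ 40.56 °C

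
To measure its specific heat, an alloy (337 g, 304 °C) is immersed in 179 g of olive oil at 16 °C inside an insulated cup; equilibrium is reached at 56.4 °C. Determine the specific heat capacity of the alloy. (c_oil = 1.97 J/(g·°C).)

Net heat exchanged in the isolated system is zero:
337·c·(56.4 − 304) + 179·1.97·(56.4 − 16) = 0
-83441 c = -14246
c = -14246/-83441 ≈ 0.1707 J/(g·°C)

c ≈ 0.171 J/(g·°C)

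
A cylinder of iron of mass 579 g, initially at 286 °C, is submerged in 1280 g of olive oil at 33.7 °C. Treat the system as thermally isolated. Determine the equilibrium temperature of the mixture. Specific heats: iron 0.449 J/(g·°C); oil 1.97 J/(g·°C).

T_f ≈ 57.3 °C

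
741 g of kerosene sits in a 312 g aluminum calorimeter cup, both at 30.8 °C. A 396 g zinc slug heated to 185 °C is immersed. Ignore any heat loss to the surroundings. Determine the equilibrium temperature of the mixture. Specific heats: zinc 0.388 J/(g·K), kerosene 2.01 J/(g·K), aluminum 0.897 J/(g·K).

T_f ≈ 43.1 °C

With ΣQ=0 the equilibrium temperature is the m·c-weighted mean:
T_f = (153.65×185 + 1489.4×30.8 + 279.86×30.8) / (153.65 + 1489.4 + 279.86)
    = 82919 / 1922.9 ≈ 43.12 °C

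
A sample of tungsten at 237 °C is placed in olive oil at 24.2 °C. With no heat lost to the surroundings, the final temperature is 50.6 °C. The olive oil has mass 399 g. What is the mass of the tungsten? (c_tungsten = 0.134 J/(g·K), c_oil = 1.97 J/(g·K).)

Energy conservation, ΣQ = 0:
m×0.134×(50.6 − 237) + 399×1.97×(50.6 − 24.2) = 0
-24.98 m = -20751
m = -20751/-24.98 ≈ 830.8 g

m ≈ 831 g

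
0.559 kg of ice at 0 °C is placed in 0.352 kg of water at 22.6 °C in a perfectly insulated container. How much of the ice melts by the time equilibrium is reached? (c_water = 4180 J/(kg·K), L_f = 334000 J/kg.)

m_melted ≈ 0.0996 kg

Heat available from the water dropping to 0 °C: 0.352×4180×22.6 = 33253 J.
Fully melting the ice requires m_ice L_f = 0.559×334000 = 186706 J.
33253 J < 186706 J, so only part of the ice melts and the system sits at 0 °C.
Mass melted = 33253/334000 ≈ 0.09956 kg.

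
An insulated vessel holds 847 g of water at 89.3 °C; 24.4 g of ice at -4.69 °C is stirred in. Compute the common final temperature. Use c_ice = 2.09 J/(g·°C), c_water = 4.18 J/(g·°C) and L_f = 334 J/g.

Sum of m c ΔT and latent-heat terms is zero:
warm ice to 0 °C: 24.4·2.09·(0 − (-4.69)) = 239.17
  fusion: m_ice L_f = 24.4·334 = 8149.6
  meltwater 0→T: 24.4·4.18·T = 101.99 T
  water: 3540.5(T − 89.3)
3642.5 T = 316163 − 8388.8 = 307774
T ≈ 84.50 °C — above 0 °C, consistent with complete melting.

T_f ≈ 84.5 °C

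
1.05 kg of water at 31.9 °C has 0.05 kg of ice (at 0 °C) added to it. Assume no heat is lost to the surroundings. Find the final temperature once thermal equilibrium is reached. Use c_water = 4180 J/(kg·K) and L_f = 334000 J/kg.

T_f ≈ 26.8 °C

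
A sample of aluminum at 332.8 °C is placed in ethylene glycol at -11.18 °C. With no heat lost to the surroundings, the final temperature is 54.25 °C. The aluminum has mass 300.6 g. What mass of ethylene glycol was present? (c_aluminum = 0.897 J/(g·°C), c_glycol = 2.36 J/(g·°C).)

m ≈ 486 g

Heat lost by the aluminum = heat gained by the glycol:
300.6×0.897×(332.8 − 54.25) = m×2.36×(54.25 − (-11.18))
154.41 m = 75108  ⇒  m ≈ 486.4 g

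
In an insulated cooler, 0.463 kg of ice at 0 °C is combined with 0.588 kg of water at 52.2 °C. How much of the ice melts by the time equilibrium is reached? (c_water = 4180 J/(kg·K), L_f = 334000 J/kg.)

Cooling the water to 0 °C releases 0.588·4180·52.2 = 128299 J.
Fully melting the ice requires m_ice L_f = 0.463·334000 = 154642 J.
Since 128299 < 154642 J, not all the ice melts; equilibrium is at 0 °C.
m_melt = 128299 / L_f = 0.3841 kg.

m_melted ≈ 0.384 kg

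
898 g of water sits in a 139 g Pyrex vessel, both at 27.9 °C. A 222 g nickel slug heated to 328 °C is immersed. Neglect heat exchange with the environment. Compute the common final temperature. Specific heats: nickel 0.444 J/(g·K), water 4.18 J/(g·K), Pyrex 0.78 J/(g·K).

T_f ≈ 35.4 °C

Energy conservation, ΣQ = 0:
222*0.444*(T − 328) + 898*4.18*(T − 27.9) + 139*0.78*(T − 27.9) = 0
98.57(T − 328) + 3753.6(T − 27.9) + 108.42(T − 27.9) = 0
(98.57 + 3753.6 + 108.42) T = 98.57*328 + 3753.6*27.9 + 108.42*27.9
T = 140082/3960.6 ≈ 35.37 °C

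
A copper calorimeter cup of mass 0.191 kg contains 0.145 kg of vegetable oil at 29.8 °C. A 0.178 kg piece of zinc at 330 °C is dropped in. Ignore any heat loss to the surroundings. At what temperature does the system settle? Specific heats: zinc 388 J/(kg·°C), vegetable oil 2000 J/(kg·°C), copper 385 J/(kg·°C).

Energy conservation, ΣQ = 0:
0.178*388*(T − 330) + 0.145*2000*(T − 29.8) + 0.191*385*(T − 29.8) = 0
(69.06 + 290 + 73.53) T = 69.06*330 + 290*29.8 + 73.53*29.8
T = 33624/432.6 ≈ 77.73 °C

T_f ≈ 77.7 °C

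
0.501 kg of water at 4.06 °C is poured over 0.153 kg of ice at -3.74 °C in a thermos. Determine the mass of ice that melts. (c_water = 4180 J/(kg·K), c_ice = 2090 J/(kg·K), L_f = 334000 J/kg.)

m_melted ≈ 0.0219 kg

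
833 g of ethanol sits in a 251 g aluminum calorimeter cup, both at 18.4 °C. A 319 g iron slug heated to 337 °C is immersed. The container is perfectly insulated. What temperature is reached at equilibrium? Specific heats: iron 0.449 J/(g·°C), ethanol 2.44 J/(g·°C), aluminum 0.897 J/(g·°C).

T_f ≈ 37.4 °C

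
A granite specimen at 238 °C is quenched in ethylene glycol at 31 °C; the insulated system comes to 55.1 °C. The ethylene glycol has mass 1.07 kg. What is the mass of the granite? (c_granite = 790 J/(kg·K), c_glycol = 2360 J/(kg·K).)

Net heat exchanged in the isolated system is zero:
m·790·(55.1 − 238) + 1.07·2360·(55.1 − 31) = 0
-144491 m = -60857
m = -60857/-144491 ≈ 0.4212 kg

m ≈ 0.421 kg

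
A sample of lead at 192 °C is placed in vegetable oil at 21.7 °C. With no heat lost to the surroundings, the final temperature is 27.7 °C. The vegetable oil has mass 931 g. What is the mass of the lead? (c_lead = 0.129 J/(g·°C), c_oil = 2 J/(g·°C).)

Net heat exchanged in the isolated system is zero:
m·0.129·(27.7 − 192) + 931·2·(27.7 − 21.7) = 0
-21.19 m = -11172
m = -11172/-21.19 ≈ 527.1 g

m ≈ 527 g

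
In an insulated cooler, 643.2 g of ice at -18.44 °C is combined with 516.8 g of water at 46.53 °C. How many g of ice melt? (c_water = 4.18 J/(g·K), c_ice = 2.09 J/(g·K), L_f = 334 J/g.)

Water can give up m c ΔT = 516.8·4.18·46.53 = 100515 J before reaching 0 °C.
Warming the ice to 0 °C takes 643.2·2.09·18.44 = 24789 J, leaving 75727 J for melting.
To melt every bit of ice: 643.2·334 = 214829 J.
That's not enough to melt it all — equilibrium is at 0 °C with ice remaining.
m_melt = 75727 / L_f = 226.7 g.

m_melted ≈ 227 g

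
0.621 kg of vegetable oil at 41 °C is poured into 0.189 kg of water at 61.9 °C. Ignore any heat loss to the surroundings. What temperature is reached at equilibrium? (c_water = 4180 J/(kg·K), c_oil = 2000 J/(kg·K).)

Heat lost by the water equals heat gained by the oil:
0.189*4180*(61.9 − T) = 0.621*2000*(T − 41)
790.02(61.9 − T) = 1242(T − 41)
2032 T = 99824  ⇒  T ≈ 49.13 °C

T_f ≈ 49.1 °C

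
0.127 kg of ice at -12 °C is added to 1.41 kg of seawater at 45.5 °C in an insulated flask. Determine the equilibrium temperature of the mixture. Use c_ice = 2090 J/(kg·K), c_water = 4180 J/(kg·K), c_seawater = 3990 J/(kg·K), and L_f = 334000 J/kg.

Conservation of energy gives ΣQ = 0:
ice -12→0 °C: 0.127·2090·12 = 3185.2; latent heat to melt: 0.127·334000 = 42418; warm the meltwater: 530.86 T; seawater: 5625.9(T − 45.5)
6156.8 T = 255978 − 45603 = 210375
T ≈ 34.17 °C (positive, so assuming full melt was valid).

T_f ≈ 34.2 °C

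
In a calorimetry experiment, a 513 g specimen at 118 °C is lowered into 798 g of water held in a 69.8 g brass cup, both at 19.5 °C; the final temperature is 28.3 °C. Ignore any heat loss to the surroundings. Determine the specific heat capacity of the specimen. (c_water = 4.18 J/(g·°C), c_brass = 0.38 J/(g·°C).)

Net heat exchanged in the isolated system is zero:
513×c×(28.3 − 118) + 798×4.18×(28.3 − 19.5) + 69.8×0.38×(28.3 − 19.5) = 0
-46016 c = -29587
c = -29587/-46016 ≈ 0.643 J/(g·°C)

c ≈ 0.643 J/(g·°C)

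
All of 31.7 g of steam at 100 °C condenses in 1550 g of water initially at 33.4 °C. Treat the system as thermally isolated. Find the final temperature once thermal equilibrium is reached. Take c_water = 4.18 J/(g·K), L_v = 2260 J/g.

T_f ≈ 45.6 °C

Setting the total heat transfer to zero:
condense steam: −31.7×2260 = −71642; condensed water 100 °C→T: 132.51(T − 100); original water: 6479(T − 33.4)
6611.5 T = 71642 + 13251 + 216399 = 301291
T ≈ 45.57 °C, under the boiling point, so the assumption holds.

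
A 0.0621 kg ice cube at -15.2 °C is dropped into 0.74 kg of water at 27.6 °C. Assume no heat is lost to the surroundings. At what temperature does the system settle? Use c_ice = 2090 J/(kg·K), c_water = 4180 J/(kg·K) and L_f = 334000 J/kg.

Net heat exchanged in the isolated system is zero:
warm ice to 0 °C: 0.0621·2090·(0 − (-15.2)) = 1972.8; latent heat to melt: 0.0621·334000 = 20741; warm the meltwater: 259.58 T; water: 3093.2(T − 27.6)
3352.8 T = 85372 − 22714 = 62658
T ≈ 18.69 °C — above 0 °C, consistent with complete melting.

T_f ≈ 18.7 °C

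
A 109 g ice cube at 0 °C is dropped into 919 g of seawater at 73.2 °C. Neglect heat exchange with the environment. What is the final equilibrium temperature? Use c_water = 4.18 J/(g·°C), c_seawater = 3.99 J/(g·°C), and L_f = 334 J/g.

T_f ≈ 56.3 °C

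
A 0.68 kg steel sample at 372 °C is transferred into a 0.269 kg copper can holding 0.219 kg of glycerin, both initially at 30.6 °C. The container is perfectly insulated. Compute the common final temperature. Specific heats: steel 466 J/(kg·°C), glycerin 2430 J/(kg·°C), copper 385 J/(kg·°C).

Energy conservation, ΣQ = 0:
0.68×466×(T − 372) + 0.219×2430×(T − 30.6) + 0.269×385×(T − 30.6) = 0
316.88(T − 372) + 532.17(T − 30.6) + 103.57(T − 30.6) = 0
952.62 T = 137333
T ≈ 144.16 °C

T_f ≈ 144.2 °C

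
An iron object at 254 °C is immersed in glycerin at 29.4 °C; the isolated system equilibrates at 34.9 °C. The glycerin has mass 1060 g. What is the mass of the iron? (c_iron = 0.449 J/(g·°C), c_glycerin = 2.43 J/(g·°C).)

Setting the total heat transfer to zero:
m×0.449×(34.9 − 254) + 1060×2.43×(34.9 − 29.4) = 0
-98.38 m = -14167
m = -14167/-98.38 ≈ 144 g

m ≈ 144 g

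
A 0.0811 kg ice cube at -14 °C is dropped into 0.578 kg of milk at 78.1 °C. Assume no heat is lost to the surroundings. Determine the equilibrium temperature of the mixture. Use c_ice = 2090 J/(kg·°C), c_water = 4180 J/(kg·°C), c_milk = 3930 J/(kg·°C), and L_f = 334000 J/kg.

T_f ≈ 56.7 °C

Energy balance with sensible and latent terms:
warm ice to 0 °C: 0.0811×2090×(0 − (-14)) = 2373; latent heat to melt: 0.0811×334000 = 27087; meltwater 0→T: 0.0811×4180×T = 339 T; milk: 2271.5(T − 78.1)
2610.5 T = 177407 − 29460 = 147947
T ≈ 56.67 °C — above 0 °C, consistent with complete melting.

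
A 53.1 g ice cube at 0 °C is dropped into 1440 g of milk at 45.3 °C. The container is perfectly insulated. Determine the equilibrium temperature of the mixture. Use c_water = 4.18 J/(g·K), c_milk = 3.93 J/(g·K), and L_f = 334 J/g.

Sum of m c ΔT and latent-heat terms is zero:
melt ice: 53.1×334 = 17735; meltwater 0→T: 53.1×4.18×T = 221.96 T; milk cools: 1440×3.93×(T − 45.3) = 5659.2(T − 45.3)
5881.2 T = 256362 − 17735 = 238626
T ≈ 40.57 °C. Since T > 0 °C, the all-ice-melts assumption holds.

T_f ≈ 40.6 °C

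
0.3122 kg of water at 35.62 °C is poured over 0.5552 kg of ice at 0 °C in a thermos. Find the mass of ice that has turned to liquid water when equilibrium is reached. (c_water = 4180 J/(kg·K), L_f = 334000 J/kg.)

m_melted ≈ 0.139 kg

Heat available from the water dropping to 0 °C: 0.3122·4180·35.62 = 46484 J.
Fully melting the ice requires m_ice L_f = 0.5552·334000 = 185437 J.
Since 46484 < 185437 J, not all the ice melts; equilibrium is at 0 °C.
Mass melted = 46484/334000 ≈ 0.1392 kg.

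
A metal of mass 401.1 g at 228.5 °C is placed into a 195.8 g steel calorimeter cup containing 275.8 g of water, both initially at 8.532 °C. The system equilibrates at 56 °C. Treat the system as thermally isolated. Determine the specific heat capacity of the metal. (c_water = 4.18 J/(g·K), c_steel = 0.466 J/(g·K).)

c ≈ 0.854 J/(g·K)

Energy conservation, ΣQ = 0:
401.1·c·(56 − 228.5) + 275.8·4.18·(56 − 8.532) + 195.8·0.466·(56 − 8.532) = 0
-69190 c = -59054
c = -59054/-69190 ≈ 0.8535 J/(g·K)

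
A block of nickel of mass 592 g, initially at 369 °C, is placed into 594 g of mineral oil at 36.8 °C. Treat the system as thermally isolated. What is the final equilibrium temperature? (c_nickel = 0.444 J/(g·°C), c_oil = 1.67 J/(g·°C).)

T_f ≈ 106.4 °C

T_f = Σ m_i c_i T_i / Σ m_i c_i:
T_f = (262.85·369 + 991.98·36.8) / (262.85 + 991.98)
    = 133496 / 1254.8 ≈ 106.39 °C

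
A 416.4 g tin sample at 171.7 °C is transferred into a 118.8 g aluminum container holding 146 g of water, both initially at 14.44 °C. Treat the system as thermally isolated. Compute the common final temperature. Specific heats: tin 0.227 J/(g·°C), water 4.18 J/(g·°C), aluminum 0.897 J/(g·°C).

T_f ≈ 32.8 °C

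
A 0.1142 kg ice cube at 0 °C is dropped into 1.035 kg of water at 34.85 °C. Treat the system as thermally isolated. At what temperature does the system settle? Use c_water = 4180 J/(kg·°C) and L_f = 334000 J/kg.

T_f ≈ 23.4 °C

Let T be the final temperature. ΣQ_i = 0:
latent heat to melt: 0.1142×334000 = 38143; warm the meltwater: 477.36 T; water: 4326.3(T − 34.85)
4803.7 T = 150772 − 38143 = 112629
T ≈ 23.45 °C — above 0 °C, consistent with complete melting.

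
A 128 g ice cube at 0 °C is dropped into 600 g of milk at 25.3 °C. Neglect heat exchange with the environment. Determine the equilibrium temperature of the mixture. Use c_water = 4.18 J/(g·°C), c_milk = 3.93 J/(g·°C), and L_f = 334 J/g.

Energy balance with sensible and latent terms:
fusion: m_ice L_f = 128·334 = 42752
  meltwater 0→T: 128·4.18·T = 535.04 T
  milk: 2358(T − 25.3)
2893 T = 59657 − 42752 = 16905
T ≈ 5.84 °C — above 0 °C, consistent with complete melting.

T_f ≈ 5.8 °C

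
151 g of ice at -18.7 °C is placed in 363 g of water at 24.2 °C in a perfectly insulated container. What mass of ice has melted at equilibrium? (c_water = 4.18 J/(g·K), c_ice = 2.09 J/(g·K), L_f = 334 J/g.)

m_melted ≈ 92.3 g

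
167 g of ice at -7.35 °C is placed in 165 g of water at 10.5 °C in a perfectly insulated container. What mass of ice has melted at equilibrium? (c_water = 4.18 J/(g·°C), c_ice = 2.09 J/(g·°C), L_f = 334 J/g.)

m_melted ≈ 14 g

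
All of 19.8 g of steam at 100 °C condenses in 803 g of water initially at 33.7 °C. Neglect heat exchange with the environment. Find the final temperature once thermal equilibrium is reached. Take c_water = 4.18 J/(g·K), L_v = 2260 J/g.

T_f ≈ 48.3 °C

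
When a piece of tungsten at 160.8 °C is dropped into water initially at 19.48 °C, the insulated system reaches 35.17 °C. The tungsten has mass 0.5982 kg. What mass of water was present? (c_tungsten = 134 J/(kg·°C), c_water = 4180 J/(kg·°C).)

Heat lost by the tungsten = heat gained by the water:
0.5982·134·(160.8 − 35.17) = m·4180·(35.17 − 19.48)
65584 m = 10070  ⇒  m ≈ 0.1535 kg

m ≈ 0.154 kg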